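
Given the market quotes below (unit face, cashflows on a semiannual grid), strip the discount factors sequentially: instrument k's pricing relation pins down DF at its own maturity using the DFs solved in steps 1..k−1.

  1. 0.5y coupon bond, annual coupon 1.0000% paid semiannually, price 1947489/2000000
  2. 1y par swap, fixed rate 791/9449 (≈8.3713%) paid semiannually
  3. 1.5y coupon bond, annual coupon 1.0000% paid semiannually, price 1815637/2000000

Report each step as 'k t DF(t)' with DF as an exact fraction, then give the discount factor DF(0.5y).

step 1 [0.5y] bond c/2=1/200: DF=(1947489/2000000 − 1/200·(0))/(1+1/200) = 9689/10000 ≈ 0.968900
step 2 [1y] swap r/2=791/18898: DF=(1 − 791/18898·(0.968900))/(1+791/18898) = 9209/10000 ≈ 0.920900
step 3 [1.5y] bond c/2=1/200: DF=(1815637/2000000 − 1/200·(0.968900+0.920900))/(1+1/200) = 8939/10000 ≈ 0.893900

1 1/2 9689/10000
2 1 9209/10000
3 3/2 8939/10000
DF(0.5y) = 9689/10000 ≈ 0.968900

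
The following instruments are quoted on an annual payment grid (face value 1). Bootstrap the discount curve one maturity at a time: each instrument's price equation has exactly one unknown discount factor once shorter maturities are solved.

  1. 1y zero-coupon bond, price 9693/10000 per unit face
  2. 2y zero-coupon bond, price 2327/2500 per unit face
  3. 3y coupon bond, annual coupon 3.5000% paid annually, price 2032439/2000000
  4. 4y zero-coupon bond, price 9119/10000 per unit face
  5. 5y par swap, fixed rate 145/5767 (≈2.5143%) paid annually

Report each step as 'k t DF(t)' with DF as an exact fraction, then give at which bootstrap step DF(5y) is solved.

step 1 [1y] zero: DF = P = 9693/10000 ≈ 0.969300
step 2 [2y] zero: DF = P = 2327/2500 ≈ 0.930800
step 3 [3y] bond c/1=7/200: DF=(2032439/2000000 − 7/200·(0.969300+0.930800))/(1+7/200) = 1147/1250 ≈ 0.917600
step 4 [4y] zero: DF = P = 9119/10000 ≈ 0.911900
step 5 [5y] swap r/1=145/5767: DF=(1 − 145/5767·(0.969300+0.930800+0.917600+0.911900))/(1+145/5767) = 221/250 ≈ 0.884000

1 1 9693/10000
2 2 2327/2500
3 3 1147/1250
4 4 9119/10000
5 5 221/250
DF(5y) is solved at step 5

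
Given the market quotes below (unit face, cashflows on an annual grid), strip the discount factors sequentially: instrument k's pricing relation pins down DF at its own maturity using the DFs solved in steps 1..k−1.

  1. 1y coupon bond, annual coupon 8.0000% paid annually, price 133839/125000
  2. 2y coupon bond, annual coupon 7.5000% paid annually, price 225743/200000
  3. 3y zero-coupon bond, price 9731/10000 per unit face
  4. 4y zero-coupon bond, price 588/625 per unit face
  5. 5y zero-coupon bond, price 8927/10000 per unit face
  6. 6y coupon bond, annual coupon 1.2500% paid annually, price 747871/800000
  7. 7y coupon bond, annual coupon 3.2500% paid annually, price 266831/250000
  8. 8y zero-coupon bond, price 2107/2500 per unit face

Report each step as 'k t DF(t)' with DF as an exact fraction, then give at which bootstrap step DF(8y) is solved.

1 1 4957/5000
2 2 613/625
3 3 9731/10000
4 4 588/625
5 5 8927/10000
6 6 8643/10000
7 7 8561/10000
8 8 2107/2500
DF(8y) is solved at step 8

step 1 [1y] bond c/1=2/25: DF=(133839/125000 − 2/25·(0))/(1+2/25) = 4957/5000 ≈ 0.991400
step 2 [2y] bond c/1=3/40: DF=(225743/200000 − 3/40·(0.991400))/(1+3/40) = 613/625 ≈ 0.980800
step 3 [3y] zero: DF = P = 9731/10000 ≈ 0.973100
step 4 [4y] zero: DF = P = 588/625 ≈ 0.940800
step 5 [5y] zero: DF = P = 8927/10000 ≈ 0.892700
step 6 [6y] bond c/1=1/80: DF=(747871/800000 − 1/80·(0.991400+0.980800+0.973100+0.940800+0.892700))/(1+1/80) = 8643/10000 ≈ 0.864300
step 7 [7y] bond c/1=13/400: DF=(266831/250000 − 13/400·(0.991400+0.980800+0.973100+0.940800+0.892700+0.864300))/(1+13/400) = 8561/10000 ≈ 0.856100
step 8 [8y] zero: DF = P = 2107/2500 ≈ 0.842800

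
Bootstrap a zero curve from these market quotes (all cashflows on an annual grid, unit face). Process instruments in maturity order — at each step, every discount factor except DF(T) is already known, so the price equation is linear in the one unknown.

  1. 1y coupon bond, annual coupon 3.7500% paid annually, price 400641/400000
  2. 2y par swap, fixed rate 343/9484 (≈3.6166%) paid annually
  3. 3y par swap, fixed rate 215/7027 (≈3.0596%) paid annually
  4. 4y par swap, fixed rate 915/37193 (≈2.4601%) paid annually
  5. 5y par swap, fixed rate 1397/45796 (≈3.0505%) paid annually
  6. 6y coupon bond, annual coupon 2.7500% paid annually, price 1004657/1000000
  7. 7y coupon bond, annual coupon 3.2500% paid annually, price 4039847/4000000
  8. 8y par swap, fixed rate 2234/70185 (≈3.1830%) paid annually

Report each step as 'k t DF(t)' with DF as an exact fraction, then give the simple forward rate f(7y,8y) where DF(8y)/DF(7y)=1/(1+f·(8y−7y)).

step 1 [1y] bond c/1=3/80: DF=(400641/400000 − 3/80·(0))/(1+3/80) = 4827/5000 ≈ 0.965400
step 2 [2y] swap r/1=343/9484: DF=(1 − 343/9484·(0.965400))/(1+343/9484) = 4657/5000 ≈ 0.931400
step 3 [3y] swap r/1=215/7027: DF=(1 − 215/7027·(0.965400+0.931400))/(1+215/7027) = 457/500 ≈ 0.914000
step 4 [4y] swap r/1=915/37193: DF=(1 − 915/37193·(0.965400+0.931400+0.914000))/(1+915/37193) = 1817/2000 ≈ 0.908500
step 5 [5y] swap r/1=1397/45796: DF=(1 − 1397/45796·(0.965400+0.931400+0.914000+0.908500))/(1+1397/45796) = 8603/10000 ≈ 0.860300
step 6 [6y] bond c/1=11/400: DF=(1004657/1000000 − 11/400·(0.965400+0.931400+0.914000+0.908500+0.860300))/(1+11/400) = 1069/1250 ≈ 0.855200
step 7 [7y] bond c/1=13/400: DF=(4039847/4000000 − 13/400·(0.965400+0.931400+0.914000+0.908500+0.860300+0.855200))/(1+13/400) = 8071/10000 ≈ 0.807100
step 8 [8y] swap r/1=2234/70185: DF=(1 − 2234/70185·(0.965400+0.931400+0.914000+0.908500+0.860300+0.855200+0.807100))/(1+2234/70185) = 3883/5000 ≈ 0.776600

1 1 4827/5000
2 2 4657/5000
3 3 457/500
4 4 1817/2000
5 5 8603/10000
6 6 1069/1250
7 7 8071/10000
8 8 3883/5000
f(7y,8y) = ((8071/10000)/(3883/5000) − 1)/(1) = 305/7766 ≈ 3.9274%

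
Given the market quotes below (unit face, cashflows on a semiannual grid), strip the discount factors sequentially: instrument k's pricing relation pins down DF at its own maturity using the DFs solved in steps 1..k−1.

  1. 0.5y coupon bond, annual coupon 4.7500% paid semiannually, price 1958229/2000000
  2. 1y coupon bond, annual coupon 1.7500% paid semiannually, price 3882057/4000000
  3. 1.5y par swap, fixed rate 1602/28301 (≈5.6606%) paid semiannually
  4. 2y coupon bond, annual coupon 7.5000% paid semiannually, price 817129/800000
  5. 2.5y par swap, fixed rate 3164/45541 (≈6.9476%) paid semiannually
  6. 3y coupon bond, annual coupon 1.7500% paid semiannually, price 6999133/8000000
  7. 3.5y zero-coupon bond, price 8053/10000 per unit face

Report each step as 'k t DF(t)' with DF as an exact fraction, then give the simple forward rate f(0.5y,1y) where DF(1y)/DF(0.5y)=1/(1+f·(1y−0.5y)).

1 1/2 2391/2500
2 1 4769/5000
3 3/2 9199/10000
4 2 4411/5000
5 5/2 4209/5000
6 3 4139/5000
7 7/2 8053/10000
f(0.5y,1y) = ((2391/2500)/(4769/5000) − 1)/(1/2) = 26/4769 ≈ 0.5452%

step 1 [0.5y] bond c/2=19/800: DF=(1958229/2000000 − 19/800·(0))/(1+19/800) = 2391/2500 ≈ 0.956400
step 2 [1y] bond c/2=7/800: DF=(3882057/4000000 − 7/800·(0.956400))/(1+7/800) = 4769/5000 ≈ 0.953800
step 3 [1.5y] swap r/2=801/28301: DF=(1 − 801/28301·(0.956400+0.953800))/(1+801/28301) = 9199/10000 ≈ 0.919900
step 4 [2y] bond c/2=3/80: DF=(817129/800000 − 3/80·(0.956400+0.953800+0.919900))/(1+3/80) = 4411/5000 ≈ 0.882200
step 5 [2.5y] swap r/2=1582/45541: DF=(1 − 1582/45541·(0.956400+0.953800+0.919900+0.882200))/(1+1582/45541) = 4209/5000 ≈ 0.841800
step 6 [3y] bond c/2=7/800: DF=(6999133/8000000 − 7/800·(0.956400+0.953800+0.919900+0.882200+0.841800))/(1+7/800) = 4139/5000 ≈ 0.827800
step 7 [3.5y] zero: DF = P = 8053/10000 ≈ 0.805300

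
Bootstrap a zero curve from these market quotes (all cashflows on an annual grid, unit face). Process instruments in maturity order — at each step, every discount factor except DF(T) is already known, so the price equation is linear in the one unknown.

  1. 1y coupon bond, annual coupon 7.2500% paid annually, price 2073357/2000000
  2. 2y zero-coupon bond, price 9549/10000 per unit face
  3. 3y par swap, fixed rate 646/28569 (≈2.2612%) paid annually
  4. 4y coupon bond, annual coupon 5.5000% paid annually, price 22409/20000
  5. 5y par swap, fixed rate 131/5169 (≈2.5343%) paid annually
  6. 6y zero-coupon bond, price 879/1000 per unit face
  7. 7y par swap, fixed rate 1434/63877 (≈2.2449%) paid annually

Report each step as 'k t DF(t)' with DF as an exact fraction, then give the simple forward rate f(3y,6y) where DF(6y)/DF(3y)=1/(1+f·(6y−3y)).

step 1 [1y] bond c/1=29/400: DF=(2073357/2000000 − 29/400·(0))/(1+29/400) = 4833/5000 ≈ 0.966600
step 2 [2y] zero: DF = P = 9549/10000 ≈ 0.954900
step 3 [3y] swap r/1=646/28569: DF=(1 − 646/28569·(0.966600+0.954900))/(1+646/28569) = 4677/5000 ≈ 0.935400
step 4 [4y] bond c/1=11/200: DF=(22409/20000 − 11/200·(0.966600+0.954900+0.935400))/(1+11/200) = 9131/10000 ≈ 0.913100
step 5 [5y] swap r/1=131/5169: DF=(1 − 131/5169·(0.966600+0.954900+0.935400+0.913100))/(1+131/5169) = 8821/10000 ≈ 0.882100
step 6 [6y] zero: DF = P = 879/1000 ≈ 0.879000
step 7 [7y] swap r/1=1434/63877: DF=(1 − 1434/63877·(0.966600+0.954900+0.935400+0.913100+0.882100+0.879000))/(1+1434/63877) = 4283/5000 ≈ 0.856600

1 1 4833/5000
2 2 9549/10000
3 3 4677/5000
4 4 9131/10000
5 5 8821/10000
6 6 879/1000
7 7 4283/5000
f(3y,6y) = ((4677/5000)/(879/1000) − 1)/(3) = 94/4395 ≈ 2.1388%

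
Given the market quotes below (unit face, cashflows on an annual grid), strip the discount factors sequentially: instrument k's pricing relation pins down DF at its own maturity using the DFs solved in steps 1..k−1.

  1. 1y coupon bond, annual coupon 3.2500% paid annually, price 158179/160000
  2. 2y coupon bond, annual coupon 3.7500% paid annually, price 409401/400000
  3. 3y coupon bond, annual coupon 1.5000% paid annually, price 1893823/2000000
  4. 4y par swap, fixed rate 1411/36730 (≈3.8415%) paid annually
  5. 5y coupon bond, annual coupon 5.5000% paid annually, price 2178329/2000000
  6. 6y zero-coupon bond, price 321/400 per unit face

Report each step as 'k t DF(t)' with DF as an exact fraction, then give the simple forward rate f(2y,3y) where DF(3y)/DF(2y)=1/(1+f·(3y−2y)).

step 1 [1y] bond c/1=13/400: DF=(158179/160000 − 13/400·(0))/(1+13/400) = 383/400 ≈ 0.957500
step 2 [2y] bond c/1=3/80: DF=(409401/400000 − 3/80·(0.957500))/(1+3/80) = 9519/10000 ≈ 0.951900
step 3 [3y] bond c/1=3/200: DF=(1893823/2000000 − 3/200·(0.957500+0.951900))/(1+3/200) = 9047/10000 ≈ 0.904700
step 4 [4y] swap r/1=1411/36730: DF=(1 − 1411/36730·(0.957500+0.951900+0.904700))/(1+1411/36730) = 8589/10000 ≈ 0.858900
step 5 [5y] bond c/1=11/200: DF=(2178329/2000000 − 11/200·(0.957500+0.951900+0.904700+0.858900))/(1+11/200) = 8409/10000 ≈ 0.840900
step 6 [6y] zero: DF = P = 321/400 ≈ 0.802500

1 1 383/400
2 2 9519/10000
3 3 9047/10000
4 4 8589/10000
5 5 8409/10000
6 6 321/400
f(2y,3y) = ((9519/10000)/(9047/10000) − 1)/(1) = 472/9047 ≈ 5.2172%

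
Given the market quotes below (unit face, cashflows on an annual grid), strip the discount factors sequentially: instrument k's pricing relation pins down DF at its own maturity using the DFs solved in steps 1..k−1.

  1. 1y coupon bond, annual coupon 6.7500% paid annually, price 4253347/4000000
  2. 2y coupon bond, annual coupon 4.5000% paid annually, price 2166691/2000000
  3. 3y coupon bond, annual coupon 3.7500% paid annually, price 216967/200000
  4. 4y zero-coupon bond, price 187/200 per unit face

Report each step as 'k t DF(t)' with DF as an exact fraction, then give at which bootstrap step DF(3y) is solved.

1 1 9961/10000
2 2 4969/5000
3 3 9737/10000
4 4 187/200
DF(3y) is solved at step 3

step 1 [1y] bond c/1=27/400: DF=(4253347/4000000 − 27/400·(0))/(1+27/400) = 9961/10000 ≈ 0.996100
step 2 [2y] bond c/1=9/200: DF=(2166691/2000000 − 9/200·(0.996100))/(1+9/200) = 4969/5000 ≈ 0.993800
step 3 [3y] bond c/1=3/80: DF=(216967/200000 − 3/80·(0.996100+0.993800))/(1+3/80) = 9737/10000 ≈ 0.973700
step 4 [4y] zero: DF = P = 187/200 ≈ 0.935000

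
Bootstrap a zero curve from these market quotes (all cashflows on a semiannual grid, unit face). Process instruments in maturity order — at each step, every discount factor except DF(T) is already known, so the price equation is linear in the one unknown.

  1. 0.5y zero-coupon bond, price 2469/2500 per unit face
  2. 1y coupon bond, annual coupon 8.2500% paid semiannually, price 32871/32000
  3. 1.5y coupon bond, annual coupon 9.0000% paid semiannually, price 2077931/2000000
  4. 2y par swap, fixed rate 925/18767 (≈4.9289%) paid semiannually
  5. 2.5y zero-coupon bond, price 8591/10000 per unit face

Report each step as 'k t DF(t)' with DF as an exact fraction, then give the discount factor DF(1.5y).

step 1 [0.5y] zero: DF = P = 2469/2500 ≈ 0.987600
step 2 [1y] bond c/2=33/800: DF=(32871/32000 − 33/800·(0.987600))/(1+33/800) = 4737/5000 ≈ 0.947400
step 3 [1.5y] bond c/2=9/200: DF=(2077931/2000000 − 9/200·(0.987600+0.947400))/(1+9/200) = 9109/10000 ≈ 0.910900
step 4 [2y] swap r/2=925/37534: DF=(1 − 925/37534·(0.987600+0.947400+0.910900))/(1+925/37534) = 363/400 ≈ 0.907500
step 5 [2.5y] zero: DF = P = 8591/10000 ≈ 0.859100

1 1/2 2469/2500
2 1 4737/5000
3 3/2 9109/10000
4 2 363/400
5 5/2 8591/10000
DF(1.5y) = 9109/10000 ≈ 0.910900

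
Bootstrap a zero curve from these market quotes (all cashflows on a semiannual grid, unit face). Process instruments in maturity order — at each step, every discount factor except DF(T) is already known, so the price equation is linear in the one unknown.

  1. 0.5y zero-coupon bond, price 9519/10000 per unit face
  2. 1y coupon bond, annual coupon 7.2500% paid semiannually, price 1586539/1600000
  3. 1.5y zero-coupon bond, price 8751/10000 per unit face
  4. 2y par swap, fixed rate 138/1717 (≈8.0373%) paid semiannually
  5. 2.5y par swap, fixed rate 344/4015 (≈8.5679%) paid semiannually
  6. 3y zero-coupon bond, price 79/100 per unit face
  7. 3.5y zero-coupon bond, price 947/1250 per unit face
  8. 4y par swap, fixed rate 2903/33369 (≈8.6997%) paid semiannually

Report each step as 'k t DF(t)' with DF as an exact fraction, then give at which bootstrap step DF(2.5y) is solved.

step 1 [0.5y] zero: DF = P = 9519/10000 ≈ 0.951900
step 2 [1y] bond c/2=29/800: DF=(1586539/1600000 − 29/800·(0.951900))/(1+29/800) = 2309/2500 ≈ 0.923600
step 3 [1.5y] zero: DF = P = 8751/10000 ≈ 0.875100
step 4 [2y] swap r/2=69/1717: DF=(1 − 69/1717·(0.951900+0.923600+0.875100))/(1+69/1717) = 8551/10000 ≈ 0.855100
step 5 [2.5y] swap r/2=172/4015: DF=(1 − 172/4015·(0.951900+0.923600+0.875100+0.855100))/(1+172/4015) = 2027/2500 ≈ 0.810800
step 6 [3y] zero: DF = P = 79/100 ≈ 0.790000
step 7 [3.5y] zero: DF = P = 947/1250 ≈ 0.757600
step 8 [4y] swap r/2=2903/66738: DF=(1 − 2903/66738·(0.951900+0.923600+0.875100+0.855100+0.810800+0.790000+0.757600))/(1+2903/66738) = 7097/10000 ≈ 0.709700

1 1/2 9519/10000
2 1 2309/2500
3 3/2 8751/10000
4 2 8551/10000
5 5/2 2027/2500
6 3 79/100
7 7/2 947/1250
8 4 7097/10000
DF(2.5y) is solved at step 5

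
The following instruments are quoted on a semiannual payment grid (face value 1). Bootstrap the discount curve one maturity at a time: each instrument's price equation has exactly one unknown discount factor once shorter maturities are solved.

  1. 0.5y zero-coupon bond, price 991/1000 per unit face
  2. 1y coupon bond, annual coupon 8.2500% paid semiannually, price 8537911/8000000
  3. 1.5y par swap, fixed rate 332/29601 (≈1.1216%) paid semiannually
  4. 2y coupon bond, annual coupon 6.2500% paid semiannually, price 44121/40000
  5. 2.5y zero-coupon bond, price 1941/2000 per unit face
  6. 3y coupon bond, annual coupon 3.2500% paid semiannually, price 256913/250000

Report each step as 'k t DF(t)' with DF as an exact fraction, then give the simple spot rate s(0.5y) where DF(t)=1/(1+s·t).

1 1/2 991/1000
2 1 9857/10000
3 3/2 4917/5000
4 2 9799/10000
5 5/2 1941/2000
6 3 9327/10000
s(0.5y) = (1/(991/1000) − 1)/(1/2) = 18/991 ≈ 1.8163%

step 1 [0.5y] zero: DF = P = 991/1000 ≈ 0.991000
step 2 [1y] bond c/2=33/800: DF=(8537911/8000000 − 33/800·(0.991000))/(1+33/800) = 9857/10000 ≈ 0.985700
step 3 [1.5y] swap r/2=166/29601: DF=(1 − 166/29601·(0.991000+0.985700))/(1+166/29601) = 4917/5000 ≈ 0.983400
step 4 [2y] bond c/2=1/32: DF=(44121/40000 − 1/32·(0.991000+0.985700+0.983400))/(1+1/32) = 9799/10000 ≈ 0.979900
step 5 [2.5y] zero: DF = P = 1941/2000 ≈ 0.970500
step 6 [3y] bond c/2=13/800: DF=(256913/250000 − 13/800·(0.991000+0.985700+0.983400+0.979900+0.970500))/(1+13/800) = 9327/10000 ≈ 0.932700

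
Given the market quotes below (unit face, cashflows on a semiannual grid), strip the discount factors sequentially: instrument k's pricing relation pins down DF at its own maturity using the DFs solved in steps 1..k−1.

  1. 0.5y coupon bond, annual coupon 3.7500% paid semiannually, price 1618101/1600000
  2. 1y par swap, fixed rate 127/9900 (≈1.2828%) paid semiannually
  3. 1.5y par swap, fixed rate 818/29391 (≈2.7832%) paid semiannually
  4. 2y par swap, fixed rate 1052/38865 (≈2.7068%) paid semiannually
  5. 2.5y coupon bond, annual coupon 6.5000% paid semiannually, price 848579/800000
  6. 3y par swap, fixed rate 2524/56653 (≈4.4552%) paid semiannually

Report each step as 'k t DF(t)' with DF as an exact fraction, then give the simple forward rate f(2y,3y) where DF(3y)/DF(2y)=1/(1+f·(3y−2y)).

step 1 [0.5y] bond c/2=3/160: DF=(1618101/1600000 − 3/160·(0))/(1+3/160) = 9927/10000 ≈ 0.992700
step 2 [1y] swap r/2=127/19800: DF=(1 − 127/19800·(0.992700))/(1+127/19800) = 9873/10000 ≈ 0.987300
step 3 [1.5y] swap r/2=409/29391: DF=(1 − 409/29391·(0.992700+0.987300))/(1+409/29391) = 9591/10000 ≈ 0.959100
step 4 [2y] swap r/2=526/38865: DF=(1 − 526/38865·(0.992700+0.987300+0.959100))/(1+526/38865) = 4737/5000 ≈ 0.947400
step 5 [2.5y] bond c/2=13/400: DF=(848579/800000 − 13/400·(0.992700+0.987300+0.959100+0.947400))/(1+13/400) = 181/200 ≈ 0.905000
step 6 [3y] swap r/2=1262/56653: DF=(1 − 1262/56653·(0.992700+0.987300+0.959100+0.947400+0.905000))/(1+1262/56653) = 4369/5000 ≈ 0.873800

1 1/2 9927/10000
2 1 9873/10000
3 3/2 9591/10000
4 2 4737/5000
5 5/2 181/200
6 3 4369/5000
f(2y,3y) = ((4737/5000)/(4369/5000) − 1)/(1) = 368/4369 ≈ 8.4230%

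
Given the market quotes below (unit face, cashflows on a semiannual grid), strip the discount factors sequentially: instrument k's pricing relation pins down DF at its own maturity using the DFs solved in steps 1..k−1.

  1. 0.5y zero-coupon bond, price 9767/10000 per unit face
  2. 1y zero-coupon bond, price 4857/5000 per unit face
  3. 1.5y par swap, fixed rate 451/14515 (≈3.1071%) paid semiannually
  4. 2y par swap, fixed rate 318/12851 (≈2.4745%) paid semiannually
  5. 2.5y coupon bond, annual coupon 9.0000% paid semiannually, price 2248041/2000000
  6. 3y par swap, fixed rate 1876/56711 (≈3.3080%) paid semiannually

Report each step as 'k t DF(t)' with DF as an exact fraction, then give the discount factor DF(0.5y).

1 1/2 9767/10000
2 1 4857/5000
3 3/2 9549/10000
4 2 9523/10000
5 5/2 1137/1250
6 3 4531/5000
DF(0.5y) = 9767/10000 ≈ 0.976700

step 1 [0.5y] zero: DF = P = 9767/10000 ≈ 0.976700
step 2 [1y] zero: DF = P = 4857/5000 ≈ 0.971400
step 3 [1.5y] swap r/2=451/29030: DF=(1 − 451/29030·(0.976700+0.971400))/(1+451/29030) = 9549/10000 ≈ 0.954900
step 4 [2y] swap r/2=159/12851: DF=(1 − 159/12851·(0.976700+0.971400+0.954900))/(1+159/12851) = 9523/10000 ≈ 0.952300
step 5 [2.5y] bond c/2=9/200: DF=(2248041/2000000 − 9/200·(0.976700+0.971400+0.954900+0.952300))/(1+9/200) = 1137/1250 ≈ 0.909600
step 6 [3y] swap r/2=938/56711: DF=(1 − 938/56711·(0.976700+0.971400+0.954900+0.952300+0.909600))/(1+938/56711) = 4531/5000 ≈ 0.906200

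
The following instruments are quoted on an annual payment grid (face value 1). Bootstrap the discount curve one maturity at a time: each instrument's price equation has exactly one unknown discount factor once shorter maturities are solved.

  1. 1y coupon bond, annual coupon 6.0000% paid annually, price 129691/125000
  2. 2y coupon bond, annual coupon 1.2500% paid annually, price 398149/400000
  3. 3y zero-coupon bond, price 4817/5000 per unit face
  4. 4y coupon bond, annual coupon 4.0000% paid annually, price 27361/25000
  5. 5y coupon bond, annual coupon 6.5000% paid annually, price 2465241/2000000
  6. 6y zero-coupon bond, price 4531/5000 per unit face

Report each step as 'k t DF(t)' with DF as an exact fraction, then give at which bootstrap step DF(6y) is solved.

step 1 [1y] bond c/1=3/50: DF=(129691/125000 − 3/50·(0))/(1+3/50) = 2447/2500 ≈ 0.978800
step 2 [2y] bond c/1=1/80: DF=(398149/400000 − 1/80·(0.978800))/(1+1/80) = 971/1000 ≈ 0.971000
step 3 [3y] zero: DF = P = 4817/5000 ≈ 0.963400
step 4 [4y] bond c/1=1/25: DF=(27361/25000 − 1/25·(0.978800+0.971000+0.963400))/(1+1/25) = 9403/10000 ≈ 0.940300
step 5 [5y] bond c/1=13/200: DF=(2465241/2000000 − 13/200·(0.978800+0.971000+0.963400+0.940300))/(1+13/200) = 4611/5000 ≈ 0.922200
step 6 [6y] zero: DF = P = 4531/5000 ≈ 0.906200

1 1 2447/2500
2 2 971/1000
3 3 4817/5000
4 4 9403/10000
5 5 4611/5000
6 6 4531/5000
DF(6y) is solved at step 6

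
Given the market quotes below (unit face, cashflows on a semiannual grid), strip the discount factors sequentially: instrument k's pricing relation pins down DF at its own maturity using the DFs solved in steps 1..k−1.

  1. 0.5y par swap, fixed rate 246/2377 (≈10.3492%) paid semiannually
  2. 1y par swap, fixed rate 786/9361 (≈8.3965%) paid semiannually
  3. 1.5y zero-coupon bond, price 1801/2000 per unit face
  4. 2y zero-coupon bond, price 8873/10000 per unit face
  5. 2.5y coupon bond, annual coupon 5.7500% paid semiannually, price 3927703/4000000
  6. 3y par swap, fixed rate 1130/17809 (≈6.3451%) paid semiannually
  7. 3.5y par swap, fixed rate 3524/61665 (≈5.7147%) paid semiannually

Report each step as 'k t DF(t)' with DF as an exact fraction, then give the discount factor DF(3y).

step 1 [0.5y] swap r/2=123/2377: DF=(1 − 123/2377·(0))/(1+123/2377) = 2377/2500 ≈ 0.950800
step 2 [1y] swap r/2=393/9361: DF=(1 − 393/9361·(0.950800))/(1+393/9361) = 4607/5000 ≈ 0.921400
step 3 [1.5y] zero: DF = P = 1801/2000 ≈ 0.900500
step 4 [2y] zero: DF = P = 8873/10000 ≈ 0.887300
step 5 [2.5y] bond c/2=23/800: DF=(3927703/4000000 − 23/800·(0.950800+0.921400+0.900500+0.887300))/(1+23/800) = 4261/5000 ≈ 0.852200
step 6 [3y] swap r/2=565/17809: DF=(1 − 565/17809·(0.950800+0.921400+0.900500+0.887300+0.852200))/(1+565/17809) = 1661/2000 ≈ 0.830500
step 7 [3.5y] swap r/2=1762/61665: DF=(1 − 1762/61665·(0.950800+0.921400+0.900500+0.887300+0.852200+0.830500))/(1+1762/61665) = 4119/5000 ≈ 0.823800

1 1/2 2377/2500
2 1 4607/5000
3 3/2 1801/2000
4 2 8873/10000
5 5/2 4261/5000
6 3 1661/2000
7 7/2 4119/5000
DF(3y) = 1661/2000 ≈ 0.830500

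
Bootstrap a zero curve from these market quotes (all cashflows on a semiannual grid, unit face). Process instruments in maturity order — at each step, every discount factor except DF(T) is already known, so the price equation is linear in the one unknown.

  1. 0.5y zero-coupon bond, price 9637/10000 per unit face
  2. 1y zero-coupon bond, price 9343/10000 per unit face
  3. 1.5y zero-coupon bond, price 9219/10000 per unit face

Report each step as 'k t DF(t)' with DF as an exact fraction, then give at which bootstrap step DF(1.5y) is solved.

step 1 [0.5y] zero: DF = P = 9637/10000 ≈ 0.963700
step 2 [1y] zero: DF = P = 9343/10000 ≈ 0.934300
step 3 [1.5y] zero: DF = P = 9219/10000 ≈ 0.921900

1 1/2 9637/10000
2 1 9343/10000
3 3/2 9219/10000
DF(1.5y) is solved at step 3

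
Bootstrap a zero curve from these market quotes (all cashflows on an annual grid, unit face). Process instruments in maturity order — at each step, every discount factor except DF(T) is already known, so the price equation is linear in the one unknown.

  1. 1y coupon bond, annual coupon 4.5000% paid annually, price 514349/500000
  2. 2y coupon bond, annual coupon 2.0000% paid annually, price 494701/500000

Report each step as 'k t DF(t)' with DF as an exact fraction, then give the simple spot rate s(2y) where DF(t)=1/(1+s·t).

1 1 2461/2500
2 2 9507/10000
s(2y) = (1/(9507/10000) − 1)/(2) = 493/19014 ≈ 2.5928%

step 1 [1y] bond c/1=9/200: DF=(514349/500000 − 9/200·(0))/(1+9/200) = 2461/2500 ≈ 0.984400
step 2 [2y] bond c/1=1/50: DF=(494701/500000 − 1/50·(0.984400))/(1+1/50) = 9507/10000 ≈ 0.950700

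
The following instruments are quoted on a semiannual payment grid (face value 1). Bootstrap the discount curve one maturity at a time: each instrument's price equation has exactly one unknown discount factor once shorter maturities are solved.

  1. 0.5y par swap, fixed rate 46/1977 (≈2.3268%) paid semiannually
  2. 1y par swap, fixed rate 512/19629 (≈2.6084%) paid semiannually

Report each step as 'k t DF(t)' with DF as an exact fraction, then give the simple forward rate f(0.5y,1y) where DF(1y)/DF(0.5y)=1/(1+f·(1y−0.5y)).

1 1/2 1977/2000
2 1 609/625
f(0.5y,1y) = ((1977/2000)/(609/625) − 1)/(1/2) = 47/1624 ≈ 2.8941%

step 1 [0.5y] swap r/2=23/1977: DF=(1 − 23/1977·(0))/(1+23/1977) = 1977/2000 ≈ 0.988500
step 2 [1y] swap r/2=256/19629: DF=(1 − 256/19629·(0.988500))/(1+256/19629) = 609/625 ≈ 0.974400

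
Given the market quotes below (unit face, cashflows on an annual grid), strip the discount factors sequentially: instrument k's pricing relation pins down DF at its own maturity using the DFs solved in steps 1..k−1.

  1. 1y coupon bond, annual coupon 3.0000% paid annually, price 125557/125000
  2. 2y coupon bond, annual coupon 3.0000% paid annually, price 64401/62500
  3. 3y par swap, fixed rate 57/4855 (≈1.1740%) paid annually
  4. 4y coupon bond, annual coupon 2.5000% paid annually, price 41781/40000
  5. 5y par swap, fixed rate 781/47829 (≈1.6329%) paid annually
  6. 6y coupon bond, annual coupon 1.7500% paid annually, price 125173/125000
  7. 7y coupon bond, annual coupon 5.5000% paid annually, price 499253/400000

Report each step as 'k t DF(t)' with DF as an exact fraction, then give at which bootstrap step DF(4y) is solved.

1 1 1219/1250
2 2 243/250
3 3 4829/5000
4 4 237/250
5 5 9219/10000
6 6 9019/10000
7 7 8867/10000
DF(4y) is solved at step 4

step 1 [1y] bond c/1=3/100: DF=(125557/125000 − 3/100·(0))/(1+3/100) = 1219/1250 ≈ 0.975200
step 2 [2y] bond c/1=3/100: DF=(64401/62500 − 3/100·(0.975200))/(1+3/100) = 243/250 ≈ 0.972000
step 3 [3y] swap r/1=57/4855: DF=(1 − 57/4855·(0.975200+0.972000))/(1+57/4855) = 4829/5000 ≈ 0.965800
step 4 [4y] bond c/1=1/40: DF=(41781/40000 − 1/40·(0.975200+0.972000+0.965800))/(1+1/40) = 237/250 ≈ 0.948000
step 5 [5y] swap r/1=781/47829: DF=(1 − 781/47829·(0.975200+0.972000+0.965800+0.948000))/(1+781/47829) = 9219/10000 ≈ 0.921900
step 6 [6y] bond c/1=7/400: DF=(125173/125000 − 7/400·(0.975200+0.972000+0.965800+0.948000+0.921900))/(1+7/400) = 9019/10000 ≈ 0.901900
step 7 [7y] bond c/1=11/200: DF=(499253/400000 − 11/200·(0.975200+0.972000+0.965800+0.948000+0.921900+0.901900))/(1+11/200) = 8867/10000 ≈ 0.886700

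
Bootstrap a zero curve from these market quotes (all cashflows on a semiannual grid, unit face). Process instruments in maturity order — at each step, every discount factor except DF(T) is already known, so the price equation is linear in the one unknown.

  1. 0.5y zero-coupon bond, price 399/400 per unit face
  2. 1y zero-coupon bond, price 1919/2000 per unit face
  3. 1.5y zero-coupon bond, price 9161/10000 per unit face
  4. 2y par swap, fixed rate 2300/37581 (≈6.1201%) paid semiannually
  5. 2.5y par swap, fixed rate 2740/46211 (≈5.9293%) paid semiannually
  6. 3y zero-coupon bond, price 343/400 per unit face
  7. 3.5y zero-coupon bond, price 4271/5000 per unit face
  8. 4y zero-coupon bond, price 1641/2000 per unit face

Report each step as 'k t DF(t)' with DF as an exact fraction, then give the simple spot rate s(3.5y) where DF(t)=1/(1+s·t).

step 1 [0.5y] zero: DF = P = 399/400 ≈ 0.997500
step 2 [1y] zero: DF = P = 1919/2000 ≈ 0.959500
step 3 [1.5y] zero: DF = P = 9161/10000 ≈ 0.916100
step 4 [2y] swap r/2=1150/37581: DF=(1 − 1150/37581·(0.997500+0.959500+0.916100))/(1+1150/37581) = 177/200 ≈ 0.885000
step 5 [2.5y] swap r/2=1370/46211: DF=(1 − 1370/46211·(0.997500+0.959500+0.916100+0.885000))/(1+1370/46211) = 863/1000 ≈ 0.863000
step 6 [3y] zero: DF = P = 343/400 ≈ 0.857500
step 7 [3.5y] zero: DF = P = 4271/5000 ≈ 0.854200
step 8 [4y] zero: DF = P = 1641/2000 ≈ 0.820500

1 1/2 399/400
2 1 1919/2000
3 3/2 9161/10000
4 2 177/200
5 5/2 863/1000
6 3 343/400
7 7/2 4271/5000
8 4 1641/2000
s(3.5y) = (1/(4271/5000) − 1)/(7/2) = 1458/29897 ≈ 4.8767%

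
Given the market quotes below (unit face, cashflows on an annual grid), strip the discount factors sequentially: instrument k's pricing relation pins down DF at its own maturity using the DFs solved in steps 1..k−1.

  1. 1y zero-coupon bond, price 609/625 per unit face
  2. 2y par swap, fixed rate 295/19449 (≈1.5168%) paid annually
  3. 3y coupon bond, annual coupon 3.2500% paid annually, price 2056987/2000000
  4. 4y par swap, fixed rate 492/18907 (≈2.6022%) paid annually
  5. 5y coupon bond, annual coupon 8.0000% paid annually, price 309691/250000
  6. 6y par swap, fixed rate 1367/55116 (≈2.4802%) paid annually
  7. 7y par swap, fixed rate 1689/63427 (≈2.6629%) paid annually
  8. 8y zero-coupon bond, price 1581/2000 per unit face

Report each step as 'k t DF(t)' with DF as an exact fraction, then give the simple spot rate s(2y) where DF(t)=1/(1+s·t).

step 1 [1y] zero: DF = P = 609/625 ≈ 0.974400
step 2 [2y] swap r/1=295/19449: DF=(1 − 295/19449·(0.974400))/(1+295/19449) = 1941/2000 ≈ 0.970500
step 3 [3y] bond c/1=13/400: DF=(2056987/2000000 − 13/400·(0.974400+0.970500))/(1+13/400) = 9349/10000 ≈ 0.934900
step 4 [4y] swap r/1=492/18907: DF=(1 − 492/18907·(0.974400+0.970500+0.934900))/(1+492/18907) = 1127/1250 ≈ 0.901600
step 5 [5y] bond c/1=2/25: DF=(309691/250000 − 2/25·(0.974400+0.970500+0.934900+0.901600))/(1+2/25) = 8669/10000 ≈ 0.866900
step 6 [6y] swap r/1=1367/55116: DF=(1 − 1367/55116·(0.974400+0.970500+0.934900+0.901600+0.866900))/(1+1367/55116) = 8633/10000 ≈ 0.863300
step 7 [7y] swap r/1=1689/63427: DF=(1 − 1689/63427·(0.974400+0.970500+0.934900+0.901600+0.866900+0.863300))/(1+1689/63427) = 8311/10000 ≈ 0.831100
step 8 [8y] zero: DF = P = 1581/2000 ≈ 0.790500

1 1 609/625
2 2 1941/2000
3 3 9349/10000
4 4 1127/1250
5 5 8669/10000
6 6 8633/10000
7 7 8311/10000
8 8 1581/2000
s(2y) = (1/(1941/2000) − 1)/(2) = 59/3882 ≈ 1.5198%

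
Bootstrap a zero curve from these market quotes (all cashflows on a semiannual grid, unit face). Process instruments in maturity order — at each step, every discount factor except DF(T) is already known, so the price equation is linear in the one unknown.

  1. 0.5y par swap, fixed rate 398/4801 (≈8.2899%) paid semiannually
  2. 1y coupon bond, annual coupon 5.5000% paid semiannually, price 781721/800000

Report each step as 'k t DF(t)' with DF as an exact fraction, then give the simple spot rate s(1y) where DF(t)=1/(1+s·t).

step 1 [0.5y] swap r/2=199/4801: DF=(1 − 199/4801·(0))/(1+199/4801) = 4801/5000 ≈ 0.960200
step 2 [1y] bond c/2=11/400: DF=(781721/800000 − 11/400·(0.960200))/(1+11/400) = 9253/10000 ≈ 0.925300

1 1/2 4801/5000
2 1 9253/10000
s(1y) = (1/(9253/10000) − 1)/(1) = 747/9253 ≈ 8.0731%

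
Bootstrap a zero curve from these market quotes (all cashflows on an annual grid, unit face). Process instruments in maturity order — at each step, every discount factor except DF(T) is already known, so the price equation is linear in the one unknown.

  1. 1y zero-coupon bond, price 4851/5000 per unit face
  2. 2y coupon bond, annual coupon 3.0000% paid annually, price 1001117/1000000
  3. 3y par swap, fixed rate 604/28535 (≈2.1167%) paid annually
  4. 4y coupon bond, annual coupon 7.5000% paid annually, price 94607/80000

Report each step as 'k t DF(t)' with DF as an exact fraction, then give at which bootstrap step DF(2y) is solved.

step 1 [1y] zero: DF = P = 4851/5000 ≈ 0.970200
step 2 [2y] bond c/1=3/100: DF=(1001117/1000000 − 3/100·(0.970200))/(1+3/100) = 9437/10000 ≈ 0.943700
step 3 [3y] swap r/1=604/28535: DF=(1 − 604/28535·(0.970200+0.943700))/(1+604/28535) = 2349/2500 ≈ 0.939600
step 4 [4y] bond c/1=3/40: DF=(94607/80000 − 3/40·(0.970200+0.943700+0.939600))/(1+3/40) = 901/1000 ≈ 0.901000

1 1 4851/5000
2 2 9437/10000
3 3 2349/2500
4 4 901/1000
DF(2y) is solved at step 2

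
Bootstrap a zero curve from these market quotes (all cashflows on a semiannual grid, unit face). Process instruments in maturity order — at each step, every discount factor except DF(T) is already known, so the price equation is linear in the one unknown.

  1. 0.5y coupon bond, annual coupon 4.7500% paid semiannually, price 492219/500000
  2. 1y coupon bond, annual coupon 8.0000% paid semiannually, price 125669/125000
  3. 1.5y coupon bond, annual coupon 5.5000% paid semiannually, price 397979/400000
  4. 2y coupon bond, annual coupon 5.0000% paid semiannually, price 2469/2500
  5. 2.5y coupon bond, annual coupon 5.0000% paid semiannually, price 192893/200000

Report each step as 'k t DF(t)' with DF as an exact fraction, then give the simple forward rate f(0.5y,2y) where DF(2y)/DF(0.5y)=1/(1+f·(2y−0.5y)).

1 1/2 601/625
2 1 9297/10000
3 3/2 9177/10000
4 2 179/200
5 5/2 4253/5000
f(0.5y,2y) = ((601/625)/(179/200) − 1)/(3/2) = 222/4475 ≈ 4.9609%

step 1 [0.5y] bond c/2=19/800: DF=(492219/500000 − 19/800·(0))/(1+19/800) = 601/625 ≈ 0.961600
step 2 [1y] bond c/2=1/25: DF=(125669/125000 − 1/25·(0.961600))/(1+1/25) = 9297/10000 ≈ 0.929700
step 3 [1.5y] bond c/2=11/400: DF=(397979/400000 − 11/400·(0.961600+0.929700))/(1+11/400) = 9177/10000 ≈ 0.917700
step 4 [2y] bond c/2=1/40: DF=(2469/2500 − 1/40·(0.961600+0.929700+0.917700))/(1+1/40) = 179/200 ≈ 0.895000
step 5 [2.5y] bond c/2=1/40: DF=(192893/200000 − 1/40·(0.961600+0.929700+0.917700+0.895000))/(1+1/40) = 4253/5000 ≈ 0.850600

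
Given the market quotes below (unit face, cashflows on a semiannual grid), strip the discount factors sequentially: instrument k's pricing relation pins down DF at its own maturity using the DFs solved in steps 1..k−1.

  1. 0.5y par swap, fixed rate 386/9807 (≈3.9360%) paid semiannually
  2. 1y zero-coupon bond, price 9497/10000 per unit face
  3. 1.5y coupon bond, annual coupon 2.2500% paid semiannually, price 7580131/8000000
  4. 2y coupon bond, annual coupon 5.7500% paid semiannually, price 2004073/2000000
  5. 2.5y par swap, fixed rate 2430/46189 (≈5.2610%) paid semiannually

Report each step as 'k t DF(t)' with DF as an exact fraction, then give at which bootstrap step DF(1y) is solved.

step 1 [0.5y] swap r/2=193/9807: DF=(1 − 193/9807·(0))/(1+193/9807) = 9807/10000 ≈ 0.980700
step 2 [1y] zero: DF = P = 9497/10000 ≈ 0.949700
step 3 [1.5y] bond c/2=9/800: DF=(7580131/8000000 − 9/800·(0.980700+0.949700))/(1+9/800) = 1831/2000 ≈ 0.915500
step 4 [2y] bond c/2=23/800: DF=(2004073/2000000 − 23/800·(0.980700+0.949700+0.915500))/(1+23/800) = 1789/2000 ≈ 0.894500
step 5 [2.5y] swap r/2=1215/46189: DF=(1 − 1215/46189·(0.980700+0.949700+0.915500+0.894500))/(1+1215/46189) = 1757/2000 ≈ 0.878500

1 1/2 9807/10000
2 1 9497/10000
3 3/2 1831/2000
4 2 1789/2000
5 5/2 1757/2000
DF(1y) is solved at step 2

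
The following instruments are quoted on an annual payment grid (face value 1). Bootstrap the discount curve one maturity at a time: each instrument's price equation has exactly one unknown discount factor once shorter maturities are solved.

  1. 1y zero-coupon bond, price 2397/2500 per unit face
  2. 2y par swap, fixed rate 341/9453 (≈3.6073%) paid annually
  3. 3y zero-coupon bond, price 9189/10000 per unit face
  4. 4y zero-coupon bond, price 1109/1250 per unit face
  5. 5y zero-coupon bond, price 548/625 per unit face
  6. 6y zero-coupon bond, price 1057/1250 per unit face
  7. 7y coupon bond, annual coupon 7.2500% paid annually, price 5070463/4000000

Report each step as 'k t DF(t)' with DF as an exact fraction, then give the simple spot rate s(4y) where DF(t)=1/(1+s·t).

1 1 2397/2500
2 2 4659/5000
3 3 9189/10000
4 4 1109/1250
5 5 548/625
6 6 1057/1250
7 7 2039/2500
s(4y) = (1/(1109/1250) − 1)/(4) = 141/4436 ≈ 3.1785%

step 1 [1y] zero: DF = P = 2397/2500 ≈ 0.958800
step 2 [2y] swap r/1=341/9453: DF=(1 − 341/9453·(0.958800))/(1+341/9453) = 4659/5000 ≈ 0.931800
step 3 [3y] zero: DF = P = 9189/10000 ≈ 0.918900
step 4 [4y] zero: DF = P = 1109/1250 ≈ 0.887200
step 5 [5y] zero: DF = P = 548/625 ≈ 0.876800
step 6 [6y] zero: DF = P = 1057/1250 ≈ 0.845600
step 7 [7y] bond c/1=29/400: DF=(5070463/4000000 − 29/400·(0.958800+0.931800+0.918900+0.887200+0.876800+0.845600))/(1+29/400) = 2039/2500 ≈ 0.815600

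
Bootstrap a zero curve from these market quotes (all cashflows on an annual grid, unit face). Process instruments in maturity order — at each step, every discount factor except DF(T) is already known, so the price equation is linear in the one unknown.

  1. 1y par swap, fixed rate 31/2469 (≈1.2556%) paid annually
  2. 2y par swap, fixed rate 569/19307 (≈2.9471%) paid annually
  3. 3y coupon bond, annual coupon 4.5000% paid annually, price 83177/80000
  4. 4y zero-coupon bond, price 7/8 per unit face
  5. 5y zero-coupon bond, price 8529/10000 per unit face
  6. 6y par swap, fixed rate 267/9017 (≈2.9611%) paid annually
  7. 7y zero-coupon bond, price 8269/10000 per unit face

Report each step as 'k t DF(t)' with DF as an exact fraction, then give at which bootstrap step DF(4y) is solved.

1 1 2469/2500
2 2 9431/10000
3 3 4559/5000
4 4 7/8
5 5 8529/10000
6 6 4199/5000
7 7 8269/10000
DF(4y) is solved at step 4

step 1 [1y] swap r/1=31/2469: DF=(1 − 31/2469·(0))/(1+31/2469) = 2469/2500 ≈ 0.987600
step 2 [2y] swap r/1=569/19307: DF=(1 − 569/19307·(0.987600))/(1+569/19307) = 9431/10000 ≈ 0.943100
step 3 [3y] bond c/1=9/200: DF=(83177/80000 − 9/200·(0.987600+0.943100))/(1+9/200) = 4559/5000 ≈ 0.911800
step 4 [4y] zero: DF = P = 7/8 ≈ 0.875000
step 5 [5y] zero: DF = P = 8529/10000 ≈ 0.852900
step 6 [6y] swap r/1=267/9017: DF=(1 − 267/9017·(0.987600+0.943100+0.911800+0.875000+0.852900))/(1+267/9017) = 4199/5000 ≈ 0.839800
step 7 [7y] zero: DF = P = 8269/10000 ≈ 0.826900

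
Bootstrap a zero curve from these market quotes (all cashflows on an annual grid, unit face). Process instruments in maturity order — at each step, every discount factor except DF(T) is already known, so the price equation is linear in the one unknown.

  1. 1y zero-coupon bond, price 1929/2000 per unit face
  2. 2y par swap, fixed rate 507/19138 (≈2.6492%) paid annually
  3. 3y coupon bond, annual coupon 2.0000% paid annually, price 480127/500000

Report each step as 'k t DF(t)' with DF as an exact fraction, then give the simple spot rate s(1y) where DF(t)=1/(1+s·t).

1 1 1929/2000
2 2 9493/10000
3 3 9039/10000
s(1y) = (1/(1929/2000) − 1)/(1) = 71/1929 ≈ 3.6807%

step 1 [1y] zero: DF = P = 1929/2000 ≈ 0.964500
step 2 [2y] swap r/1=507/19138: DF=(1 − 507/19138·(0.964500))/(1+507/19138) = 9493/10000 ≈ 0.949300
step 3 [3y] bond c/1=1/50: DF=(480127/500000 − 1/50·(0.964500+0.949300))/(1+1/50) = 9039/10000 ≈ 0.903900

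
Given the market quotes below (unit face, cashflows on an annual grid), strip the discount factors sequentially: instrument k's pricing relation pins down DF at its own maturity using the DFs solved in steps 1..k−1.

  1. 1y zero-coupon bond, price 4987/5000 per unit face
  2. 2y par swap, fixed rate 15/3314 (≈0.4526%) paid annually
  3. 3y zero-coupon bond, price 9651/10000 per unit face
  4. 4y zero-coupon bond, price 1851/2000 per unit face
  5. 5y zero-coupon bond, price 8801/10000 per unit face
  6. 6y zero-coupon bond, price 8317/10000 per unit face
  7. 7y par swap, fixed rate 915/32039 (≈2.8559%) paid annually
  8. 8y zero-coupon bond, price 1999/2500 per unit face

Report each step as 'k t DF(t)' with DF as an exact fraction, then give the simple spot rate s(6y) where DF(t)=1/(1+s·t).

1 1 4987/5000
2 2 991/1000
3 3 9651/10000
4 4 1851/2000
5 5 8801/10000
6 6 8317/10000
7 7 817/1000
8 8 1999/2500
s(6y) = (1/(8317/10000) − 1)/(6) = 561/16634 ≈ 3.3726%

step 1 [1y] zero: DF = P = 4987/5000 ≈ 0.997400
step 2 [2y] swap r/1=15/3314: DF=(1 − 15/3314·(0.997400))/(1+15/3314) = 991/1000 ≈ 0.991000
step 3 [3y] zero: DF = P = 9651/10000 ≈ 0.965100
step 4 [4y] zero: DF = P = 1851/2000 ≈ 0.925500
step 5 [5y] zero: DF = P = 8801/10000 ≈ 0.880100
step 6 [6y] zero: DF = P = 8317/10000 ≈ 0.831700
step 7 [7y] swap r/1=915/32039: DF=(1 − 915/32039·(0.997400+0.991000+0.965100+0.925500+0.880100+0.831700))/(1+915/32039) = 817/1000 ≈ 0.817000
step 8 [8y] zero: DF = P = 1999/2500 ≈ 0.799600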